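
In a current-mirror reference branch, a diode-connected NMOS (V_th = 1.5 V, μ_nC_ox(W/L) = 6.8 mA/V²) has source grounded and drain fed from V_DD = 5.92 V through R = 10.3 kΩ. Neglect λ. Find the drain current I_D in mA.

With gate tied to drain, V_GS = V_DS ≥ V_GS − V_th, so the device is in saturation.
KCL at the drain: ½ k_n (V_GS − V_th)² = (V_DD − V_GS)/R.
Let x = V_GS − 1.5. Then 35 x² + x − 4.42 = 0, giving x = 0.341 V (positive root), so V_GS = 1.84 V.
I_D = (V_DD − V_GS)/R = (5.92 − 1.84) / 10.3 = 0.396 mA.

I_D = 0.396 mA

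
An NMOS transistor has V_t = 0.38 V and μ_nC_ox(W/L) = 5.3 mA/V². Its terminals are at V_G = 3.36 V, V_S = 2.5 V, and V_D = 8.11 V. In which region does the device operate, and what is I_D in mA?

Saturation; I_D = 0.611 mA

V_GS = V_G − V_S = 3.36 − 2.5 = 0.86 V; V_DS = V_D − V_S = 8.11 − 2.5 = 5.61 V.
V_ov = V_GS − V_t = 0.86 − 0.38 = 0.48 V.
Since V_DS = 5.61 V ≥ V_ov = 0.48 V, the device is in saturation.
I_D = ½ k_n V_ov² = 0.5 × 5.3 × 0.48² = 0.611 mA.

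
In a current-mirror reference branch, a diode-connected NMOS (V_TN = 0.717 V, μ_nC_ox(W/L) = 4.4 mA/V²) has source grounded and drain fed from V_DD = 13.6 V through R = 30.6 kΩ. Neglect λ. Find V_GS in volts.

V_GS = 1.15 V

With gate tied to drain, V_GS = V_DS ≥ V_GS − V_TN, so the device is in saturation.
KCL at the drain: ½ k_n (V_GS − V_TN)² = (V_DD − V_GS)/R.
Let x = V_GS − 0.717. Then 67.3 x² + x − 12.88 = 0, giving x = 0.43 V (positive root), so V_GS = 1.15 V.
I_D = (V_DD − V_GS)/R = (13.6 − 1.15) / 30.6 = 0.407 mA.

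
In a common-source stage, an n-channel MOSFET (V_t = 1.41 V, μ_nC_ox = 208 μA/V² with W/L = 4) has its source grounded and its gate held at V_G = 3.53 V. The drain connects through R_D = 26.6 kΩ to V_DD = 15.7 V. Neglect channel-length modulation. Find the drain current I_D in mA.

I_D = 0.577 mA

V_GS = V_G = 3.53 V, so V_ov = 3.53 − 1.41 = 2.12 V.
k_n = μ_nC_ox · (W/L) = 0.832 mA/V².
Assume saturation: I_D = ½ k_n V_ov² = 0.5 × 0.832 × 2.12² = 1.87 mA, giving V_DS = V_DD − I_D R_D = 15.7 − 1.87 × 26.6 = -34 V.
But -34 V < V_ov = 2.12 V, so the device is actually in triode.
In triode I_D = k_n[V_ov V_DS − ½ V_DS²] and I_D = (V_DD − V_DS)/R_D. Equating: 11.1 V_DS² − 47.92 V_DS + 15.7 = 0, giving V_DS = 0.357 V (the root below V_ov).
I_D = (15.7 − 0.357) / 26.6 = 0.577 mA.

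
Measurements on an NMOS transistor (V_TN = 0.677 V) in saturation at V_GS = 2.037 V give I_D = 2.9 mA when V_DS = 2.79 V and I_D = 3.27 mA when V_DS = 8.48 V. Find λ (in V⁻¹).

λ = 0.0239 V⁻¹

With V_GS fixed, I_D ∝ (1 + λ V_DS) in saturation, so I_D2/I_D1 = (1 + λ V_DS2)/(1 + λ V_DS1).
3.27/2.9 = 1.128 = (1 + 8.48 λ)/(1 + 2.79 λ).
Solving: λ (I_D1 V_DS2 − I_D2 V_DS1) = I_D2 − I_D1, so λ = (3.27 − 2.9) / (2.9 × 8.48 − 3.27 × 2.79) = 0.37 / 15.5 = 0.0239 V⁻¹.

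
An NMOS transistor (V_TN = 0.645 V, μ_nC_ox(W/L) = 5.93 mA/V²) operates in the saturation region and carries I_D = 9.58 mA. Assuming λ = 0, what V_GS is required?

V_GS = 2.44 V

In saturation I_D = ½ k_n (V_GS − V_TN)², so V_GS − V_TN = √(2 I_D / k_n) = √(2 × 9.58 / 5.93) = 1.8 V.
V_GS = 0.645 + 1.8 = 2.44 V.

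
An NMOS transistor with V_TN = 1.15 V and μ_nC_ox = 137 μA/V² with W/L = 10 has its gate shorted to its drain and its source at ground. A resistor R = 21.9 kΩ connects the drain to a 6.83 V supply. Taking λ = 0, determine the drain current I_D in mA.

I_D = 0.233 mA

With gate tied to drain, V_GS = V_DS ≥ V_GS − V_TN, so the device is in saturation.
k_n = μ_nC_ox · (W/L) = 1.37 mA/V².
KCL at the drain: ½ k_n (V_GS − V_TN)² = (V_DD − V_GS)/R.
Let x = V_GS − 1.15. Then 15 x² + x − 5.68 = 0, giving x = 0.583 V (positive root), so V_GS = 1.73 V.
I_D = (V_DD − V_GS)/R = (6.83 − 1.73) / 21.9 = 0.233 mA.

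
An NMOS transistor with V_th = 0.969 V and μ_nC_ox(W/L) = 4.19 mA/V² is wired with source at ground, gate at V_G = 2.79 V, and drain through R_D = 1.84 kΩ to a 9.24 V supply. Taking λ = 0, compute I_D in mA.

V_GS = V_G = 2.79 V, so V_ov = 2.79 − 0.969 = 1.82 V.
Assume saturation: I_D = ½ k_n V_ov² = 0.5 × 4.19 × 1.82² = 6.95 mA, giving V_DS = V_DD − I_D R_D = 9.24 − 6.95 × 1.84 = -3.54 V.
But -3.54 V < V_ov = 1.82 V, so the device is actually in triode.
In triode I_D = k_n[V_ov V_DS − ½ V_DS²] and I_D = (V_DD − V_DS)/R_D. Equating: 3.85 V_DS² − 15.04 V_DS + 9.24 = 0, giving V_DS = 0.764 V (the root below V_ov).
I_D = (9.24 − 0.764) / 1.84 = 4.61 mA.

I_D = 4.61 mA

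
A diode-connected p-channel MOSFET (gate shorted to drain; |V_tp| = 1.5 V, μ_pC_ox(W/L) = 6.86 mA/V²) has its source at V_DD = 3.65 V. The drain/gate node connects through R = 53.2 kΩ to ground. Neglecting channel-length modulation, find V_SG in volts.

V_SG = 1.61 V

With gate tied to drain, V_SG = V_SD ≥ V_SG − |V_tp|, so the device is in saturation.
KCL at the drain: ½ k_p (V_SG − |V_tp|)² = (V_DD − V_SG)/R.
Let x = V_SG − 1.5. Then 182 x² + x − 2.15 = 0, giving x = 0.106 V (positive root), so V_SG = 1.61 V.
I_D = (V_DD − V_SG)/R = (3.65 − 1.61) / 53.2 = 0.0384 mA.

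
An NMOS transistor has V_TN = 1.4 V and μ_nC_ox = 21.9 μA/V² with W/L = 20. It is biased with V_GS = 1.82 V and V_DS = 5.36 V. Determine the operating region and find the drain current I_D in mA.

k_n = μ_nC_ox · (W/L) = 0.438 mA/V².
V_ov = V_GS − V_TN = 1.82 − 1.4 = 0.42 V.
Since V_DS = 5.36 V ≥ V_ov = 0.42 V, the device is in saturation.
I_D = ½ k_n V_ov² = 0.5 × 0.438 × 0.42² = 0.0386 mA.

Saturation; I_D = 0.0386 mA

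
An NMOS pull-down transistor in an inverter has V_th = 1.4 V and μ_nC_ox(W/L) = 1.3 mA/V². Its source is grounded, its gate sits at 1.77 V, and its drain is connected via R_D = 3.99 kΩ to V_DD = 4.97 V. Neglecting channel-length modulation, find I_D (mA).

I_D = 0.0890 mA

V_GS = V_G = 1.77 V, so V_ov = 1.77 − 1.4 = 0.37 V.
Assume saturation: I_D = ½ k_n V_ov² = 0.5 × 1.3 × 0.37² = 0.089 mA, giving V_DS = V_DD − I_D R_D = 4.97 − 0.089 × 3.99 = 4.61 V.
V_DS = 4.61 V ≥ V_ov = 0.37 V, confirming saturation.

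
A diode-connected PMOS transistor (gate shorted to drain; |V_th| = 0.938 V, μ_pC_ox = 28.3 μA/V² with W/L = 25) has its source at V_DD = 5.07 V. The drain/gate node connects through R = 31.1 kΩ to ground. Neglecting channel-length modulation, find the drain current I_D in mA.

With gate tied to drain, V_SG = V_SD ≥ V_SG − |V_th|, so the device is in saturation.
k_p = μ_pC_ox · (W/L) = 0.7075 mA/V².
KCL at the drain: ½ k_p (V_SG − |V_th|)² = (V_DD − V_SG)/R.
Let x = V_SG − 0.938. Then 11 x² + x − 4.132 = 0, giving x = 0.569 V (positive root), so V_SG = 1.51 V.
I_D = (V_DD − V_SG)/R = (5.07 − 1.51) / 31.1 = 0.115 mA.

I_D = 0.115 mA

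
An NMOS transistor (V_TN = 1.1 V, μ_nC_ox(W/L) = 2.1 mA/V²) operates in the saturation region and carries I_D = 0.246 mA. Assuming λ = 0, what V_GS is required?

V_GS = 1.58 V

In saturation I_D = ½ k_n (V_GS − V_TN)², so V_GS − V_TN = √(2 I_D / k_n) = √(2 × 0.246 / 2.1) = 0.484 V.
V_GS = 1.1 + 0.484 = 1.58 V.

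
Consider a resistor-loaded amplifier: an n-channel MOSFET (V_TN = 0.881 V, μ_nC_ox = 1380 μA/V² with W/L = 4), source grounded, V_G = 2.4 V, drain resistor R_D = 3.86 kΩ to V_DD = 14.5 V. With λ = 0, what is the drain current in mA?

V_GS = V_G = 2.4 V, so V_ov = 2.4 − 0.881 = 1.52 V.
k_n = μ_nC_ox · (W/L) = 5.52 mA/V².
Assume saturation: I_D = ½ k_n V_ov² = 0.5 × 5.52 × 1.52² = 6.37 mA, giving V_DS = V_DD − I_D R_D = 14.5 − 6.37 × 3.86 = -10.1 V.
But -10.1 V < V_ov = 1.52 V, so the device is actually in triode.
In triode I_D = k_n[V_ov V_DS − ½ V_DS²] and I_D = (V_DD − V_DS)/R_D. Equating: 10.7 V_DS² − 33.37 V_DS + 14.5 = 0, giving V_DS = 0.521 V (the root below V_ov).
I_D = (14.5 − 0.521) / 3.86 = 3.62 mA.

I_D = 3.62 mA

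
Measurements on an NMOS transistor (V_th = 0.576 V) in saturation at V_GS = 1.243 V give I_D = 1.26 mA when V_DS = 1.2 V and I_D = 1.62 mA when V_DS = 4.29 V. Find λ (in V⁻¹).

λ = 0.104 V⁻¹

With V_GS fixed, I_D ∝ (1 + λ V_DS) in saturation, so I_D2/I_D1 = (1 + λ V_DS2)/(1 + λ V_DS1).
1.62/1.26 = 1.286 = (1 + 4.29 λ)/(1 + 1.2 λ).
Solving: λ (I_D1 V_DS2 − I_D2 V_DS1) = I_D2 − I_D1, so λ = (1.62 − 1.26) / (1.26 × 4.29 − 1.62 × 1.2) = 0.36 / 3.46 = 0.104 V⁻¹.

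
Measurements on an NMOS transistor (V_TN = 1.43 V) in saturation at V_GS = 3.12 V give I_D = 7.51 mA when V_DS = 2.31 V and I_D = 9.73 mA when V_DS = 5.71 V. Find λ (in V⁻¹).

With V_GS fixed, I_D ∝ (1 + λ V_DS) in saturation, so I_D2/I_D1 = (1 + λ V_DS2)/(1 + λ V_DS1).
9.73/7.51 = 1.296 = (1 + 5.71 λ)/(1 + 2.31 λ).
Solving: λ (I_D1 V_DS2 − I_D2 V_DS1) = I_D2 − I_D1, so λ = (9.73 − 7.51) / (7.51 × 5.71 − 9.73 × 2.31) = 2.22 / 20.4 = 0.109 V⁻¹.

λ = 0.109 V⁻¹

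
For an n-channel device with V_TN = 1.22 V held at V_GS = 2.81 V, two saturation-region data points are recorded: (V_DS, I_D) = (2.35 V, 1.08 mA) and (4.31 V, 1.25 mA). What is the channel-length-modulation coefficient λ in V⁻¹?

With V_GS fixed, I_D ∝ (1 + λ V_DS) in saturation, so I_D2/I_D1 = (1 + λ V_DS2)/(1 + λ V_DS1).
1.25/1.08 = 1.157 = (1 + 4.31 λ)/(1 + 2.35 λ).
Solving: λ (I_D1 V_DS2 − I_D2 V_DS1) = I_D2 − I_D1, so λ = (1.25 − 1.08) / (1.08 × 4.31 − 1.25 × 2.35) = 0.17 / 1.72 = 0.099 V⁻¹.

λ = 0.0990 V⁻¹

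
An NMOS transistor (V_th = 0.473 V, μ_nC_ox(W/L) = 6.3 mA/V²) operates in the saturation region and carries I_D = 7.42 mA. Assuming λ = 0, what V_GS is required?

In saturation I_D = ½ k_n (V_GS − V_th)², so V_GS − V_th = √(2 I_D / k_n) = √(2 × 7.42 / 6.3) = 1.53 V.
V_GS = 0.473 + 1.53 = 2.01 V.

V_GS = 2.01 V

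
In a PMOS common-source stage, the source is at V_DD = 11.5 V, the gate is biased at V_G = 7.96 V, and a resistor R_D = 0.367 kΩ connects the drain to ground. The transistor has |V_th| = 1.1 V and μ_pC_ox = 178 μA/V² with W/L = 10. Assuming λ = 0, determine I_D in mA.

I_D = 5.30 mA

V_SG = V_DD − V_G = 11.5 − 7.96 = 3.54 V, so V_ov = 3.54 − 1.1 = 2.44 V.
k_p = μ_pC_ox · (W/L) = 1.78 mA/V².
Assume saturation: I_D = ½ k_p V_ov² = 0.5 × 1.78 × 2.44² = 5.3 mA, giving V_SD = V_DD − I_D R_D = 11.5 − 5.3 × 0.367 = 9.56 V.
V_SD = 9.56 V ≥ V_ov = 2.44 V, confirming saturation.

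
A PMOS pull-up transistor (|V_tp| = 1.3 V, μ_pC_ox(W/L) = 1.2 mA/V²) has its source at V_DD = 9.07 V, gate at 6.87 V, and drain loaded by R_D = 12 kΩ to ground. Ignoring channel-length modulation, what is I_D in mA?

V_SG = V_DD − V_G = 9.07 − 6.87 = 2.2 V, so V_ov = 2.2 − 1.3 = 0.9 V.
Assume saturation: I_D = ½ k_p V_ov² = 0.5 × 1.2 × 0.9² = 0.486 mA, giving V_SD = V_DD − I_D R_D = 9.07 − 0.486 × 12 = 3.24 V.
V_SD = 3.24 V ≥ V_ov = 0.9 V, confirming saturation.

I_D = 0.486 mA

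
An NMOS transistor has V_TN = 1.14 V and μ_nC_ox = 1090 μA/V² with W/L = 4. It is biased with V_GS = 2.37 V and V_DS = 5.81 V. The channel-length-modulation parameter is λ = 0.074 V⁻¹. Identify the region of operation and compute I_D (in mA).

Saturation; I_D = 4.72 mA

k_n = μ_nC_ox · (W/L) = 4.36 mA/V².
V_ov = V_GS − V_TN = 2.37 − 1.14 = 1.23 V.
Since V_DS = 5.81 V ≥ V_ov = 1.23 V, the device is in saturation.
I_D = ½ k_n V_ov² (1 + λ V_DS) = 0.5 × 4.36 × 1.23² × (1 + 0.074 × 5.81) = 4.72 mA.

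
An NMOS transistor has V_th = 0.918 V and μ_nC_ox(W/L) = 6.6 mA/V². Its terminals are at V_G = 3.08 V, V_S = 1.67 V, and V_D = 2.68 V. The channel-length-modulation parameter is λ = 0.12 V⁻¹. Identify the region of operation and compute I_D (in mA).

V_GS = V_G − V_S = 3.08 − 1.67 = 1.41 V; V_DS = V_D − V_S = 2.68 − 1.67 = 1.01 V.
V_ov = V_GS − V_th = 1.41 − 0.918 = 0.492 V.
Since V_DS = 1.01 V ≥ V_ov = 0.492 V, the device is in saturation.
I_D = ½ k_n V_ov² (1 + λ V_DS) = 0.5 × 6.6 × 0.492² × (1 + 0.12 × 1.01) = 0.896 mA.

Saturation; I_D = 0.896 mA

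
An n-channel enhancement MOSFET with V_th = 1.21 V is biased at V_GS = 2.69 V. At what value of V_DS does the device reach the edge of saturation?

The boundary between triode and saturation is V_DS = V_GS − V_th = V_ov.
V_ov = 2.69 − 1.21 = 1.48 V.

V_DS,sat = 1.48 V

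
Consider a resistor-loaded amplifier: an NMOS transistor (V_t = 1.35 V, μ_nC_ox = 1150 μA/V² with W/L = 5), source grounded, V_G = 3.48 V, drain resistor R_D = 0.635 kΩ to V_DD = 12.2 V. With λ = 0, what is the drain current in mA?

V_GS = V_G = 3.48 V, so V_ov = 3.48 − 1.35 = 2.13 V.
k_n = μ_nC_ox · (W/L) = 5.75 mA/V².
Assume saturation: I_D = ½ k_n V_ov² = 0.5 × 5.75 × 2.13² = 13 mA, giving V_DS = V_DD − I_D R_D = 12.2 − 13 × 0.635 = 3.92 V.
V_DS = 3.92 V ≥ V_ov = 2.13 V, confirming saturation.

I_D = 13.0 mA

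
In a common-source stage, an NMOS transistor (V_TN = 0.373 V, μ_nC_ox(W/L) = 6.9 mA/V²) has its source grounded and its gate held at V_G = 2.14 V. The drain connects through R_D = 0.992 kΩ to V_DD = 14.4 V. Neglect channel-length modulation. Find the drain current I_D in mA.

V_GS = V_G = 2.14 V, so V_ov = 2.14 − 0.373 = 1.77 V.
Assume saturation: I_D = ½ k_n V_ov² = 0.5 × 6.9 × 1.77² = 10.8 mA, giving V_DS = V_DD − I_D R_D = 14.4 − 10.8 × 0.992 = 3.71 V.
V_DS = 3.71 V ≥ V_ov = 1.77 V, confirming saturation.

I_D = 10.8 mA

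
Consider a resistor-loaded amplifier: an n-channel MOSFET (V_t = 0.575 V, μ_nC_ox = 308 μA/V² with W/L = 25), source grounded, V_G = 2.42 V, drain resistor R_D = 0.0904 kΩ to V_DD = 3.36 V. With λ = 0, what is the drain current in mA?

I_D = 13.1 mA

V_GS = V_G = 2.42 V, so V_ov = 2.42 − 0.575 = 1.84 V.
k_n = μ_nC_ox · (W/L) = 7.7 mA/V².
Assume saturation: I_D = ½ k_n V_ov² = 0.5 × 7.7 × 1.84² = 13.1 mA, giving V_DS = V_DD − I_D R_D = 3.36 − 13.1 × 0.0904 = 2.18 V.
V_DS = 2.18 V ≥ V_ov = 1.84 V, confirming saturation.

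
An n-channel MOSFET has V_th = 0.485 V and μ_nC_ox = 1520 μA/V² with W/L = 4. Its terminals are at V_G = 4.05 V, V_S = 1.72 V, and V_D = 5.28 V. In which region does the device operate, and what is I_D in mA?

Saturation; I_D = 10.3 mA

V_GS = V_G − V_S = 4.05 − 1.72 = 2.33 V; V_DS = V_D − V_S = 5.28 − 1.72 = 3.56 V.
k_n = μ_nC_ox · (W/L) = 6.08 mA/V².
V_ov = V_GS − V_th = 2.33 − 0.485 = 1.85 V.
Since V_DS = 3.56 V ≥ V_ov = 1.85 V, the device is in saturation.
I_D = ½ k_n V_ov² = 0.5 × 6.08 × 1.85² = 10.3 mA.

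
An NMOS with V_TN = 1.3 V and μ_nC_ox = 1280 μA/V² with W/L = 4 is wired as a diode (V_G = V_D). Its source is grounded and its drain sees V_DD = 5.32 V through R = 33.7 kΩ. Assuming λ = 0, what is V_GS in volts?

With gate tied to drain, V_GS = V_DS ≥ V_GS − V_TN, so the device is in saturation.
k_n = μ_nC_ox · (W/L) = 5.12 mA/V².
KCL at the drain: ½ k_n (V_GS − V_TN)² = (V_DD − V_GS)/R.
Let x = V_GS − 1.3. Then 86.3 x² + x − 4.02 = 0, giving x = 0.21 V (positive root), so V_GS = 1.51 V.
I_D = (V_DD − V_GS)/R = (5.32 − 1.51) / 33.7 = 0.113 mA.

V_GS = 1.51 V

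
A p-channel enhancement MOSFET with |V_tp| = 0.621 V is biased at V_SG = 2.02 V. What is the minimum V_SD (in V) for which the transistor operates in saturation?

V_SD,sat = 1.40 V

The boundary between triode and saturation is V_SD = V_SG − |V_tp| = V_ov.
V_ov = 2.02 − 0.621 = 1.4 V.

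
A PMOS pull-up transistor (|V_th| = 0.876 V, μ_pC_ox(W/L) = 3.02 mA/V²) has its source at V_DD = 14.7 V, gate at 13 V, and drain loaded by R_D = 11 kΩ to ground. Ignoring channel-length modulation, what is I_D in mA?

I_D = 1.03 mA

V_SG = V_DD − V_G = 14.7 − 13 = 1.7 V, so V_ov = 1.7 − 0.876 = 0.824 V.
Assume saturation: I_D = ½ k_p V_ov² = 0.5 × 3.02 × 0.824² = 1.03 mA, giving V_SD = V_DD − I_D R_D = 14.7 − 1.03 × 11 = 3.42 V.
V_SD = 3.42 V ≥ V_ov = 0.824 V, confirming saturation.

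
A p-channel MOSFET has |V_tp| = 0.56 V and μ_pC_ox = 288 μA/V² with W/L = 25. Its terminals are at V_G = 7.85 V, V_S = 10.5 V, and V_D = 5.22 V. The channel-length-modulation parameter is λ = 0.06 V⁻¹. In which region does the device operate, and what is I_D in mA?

Saturation; I_D = 20.7 mA

V_SG = V_S − V_G = 10.5 − 7.85 = 2.65 V; V_SD = V_S − V_D = 10.5 − 5.22 = 5.28 V.
k_p = μ_pC_ox · (W/L) = 7.2 mA/V².
V_ov = V_SG − |V_tp| = 2.65 − 0.56 = 2.09 V.
Since V_SD = 5.28 V ≥ V_ov = 2.09 V, the device is in saturation.
I_D = ½ k_p V_ov² (1 + λ V_SD) = 0.5 × 7.2 × 2.09² × (1 + 0.06 × 5.28) = 20.7 mA.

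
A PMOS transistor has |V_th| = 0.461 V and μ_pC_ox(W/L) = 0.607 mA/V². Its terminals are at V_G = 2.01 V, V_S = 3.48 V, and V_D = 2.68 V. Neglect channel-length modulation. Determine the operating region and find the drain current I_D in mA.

Triode; I_D = 0.296 mA

V_SG = V_S − V_G = 3.48 − 2.01 = 1.47 V; V_SD = V_S − V_D = 3.48 − 2.68 = 0.8 V.
V_ov = V_SG − |V_th| = 1.47 − 0.461 = 1.01 V.
Since V_SD = 0.8 V < V_ov = 1.01 V, the device is in the triode region.
I_D = k_p [V_ov · V_SD − ½ V_SD²] = 0.607 × [1.01 × 0.8 − 0.5 × 0.8²] = 0.296 mA.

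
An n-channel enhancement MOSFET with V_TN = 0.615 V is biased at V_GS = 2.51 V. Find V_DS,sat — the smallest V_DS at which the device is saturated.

V_DS,sat = 1.89 V

The boundary between triode and saturation is V_DS = V_GS − V_TN = V_ov.
V_ov = 2.51 − 0.615 = 1.89 V.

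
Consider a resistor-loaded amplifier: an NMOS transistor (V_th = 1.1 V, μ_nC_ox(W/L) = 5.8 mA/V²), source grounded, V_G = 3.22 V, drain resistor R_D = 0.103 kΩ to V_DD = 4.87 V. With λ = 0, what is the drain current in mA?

I_D = 13.0 mA

V_GS = V_G = 3.22 V, so V_ov = 3.22 − 1.1 = 2.12 V.
Assume saturation: I_D = ½ k_n V_ov² = 0.5 × 5.8 × 2.12² = 13 mA, giving V_DS = V_DD − I_D R_D = 4.87 − 13 × 0.103 = 3.53 V.
V_DS = 3.53 V ≥ V_ov = 2.12 V, confirming saturation.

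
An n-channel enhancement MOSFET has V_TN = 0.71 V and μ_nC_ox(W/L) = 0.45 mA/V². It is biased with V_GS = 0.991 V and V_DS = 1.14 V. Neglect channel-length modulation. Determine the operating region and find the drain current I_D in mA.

V_ov = V_GS − V_TN = 0.991 − 0.71 = 0.281 V.
Since V_DS = 1.14 V ≥ V_ov = 0.281 V, the device is in saturation.
I_D = ½ k_n V_ov² = 0.5 × 0.45 × 0.281² = 0.0178 mA.

Saturation; I_D = 0.0178 mA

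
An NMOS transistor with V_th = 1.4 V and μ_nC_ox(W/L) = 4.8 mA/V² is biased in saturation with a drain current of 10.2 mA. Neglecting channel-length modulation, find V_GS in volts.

V_GS = 3.46 V

In saturation I_D = ½ k_n (V_GS − V_th)², so V_GS − V_th = √(2 I_D / k_n) = √(2 × 10.2 / 4.8) = 2.06 V.
V_GS = 1.4 + 2.06 = 3.46 V.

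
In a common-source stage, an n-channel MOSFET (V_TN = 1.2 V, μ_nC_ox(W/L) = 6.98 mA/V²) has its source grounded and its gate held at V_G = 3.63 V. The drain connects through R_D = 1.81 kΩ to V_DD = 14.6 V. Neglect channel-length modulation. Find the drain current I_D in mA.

V_GS = V_G = 3.63 V, so V_ov = 3.63 − 1.2 = 2.43 V.
Assume saturation: I_D = ½ k_n V_ov² = 0.5 × 6.98 × 2.43² = 20.6 mA, giving V_DS = V_DD − I_D R_D = 14.6 − 20.6 × 1.81 = -22.7 V.
But -22.7 V < V_ov = 2.43 V, so the device is actually in triode.
In triode I_D = k_n[V_ov V_DS − ½ V_DS²] and I_D = (V_DD − V_DS)/R_D. Equating: 6.32 V_DS² − 31.7 V_DS + 14.6 = 0, giving V_DS = 0.513 V (the root below V_ov).
I_D = (14.6 − 0.513) / 1.81 = 7.78 mA.

I_D = 7.78 mA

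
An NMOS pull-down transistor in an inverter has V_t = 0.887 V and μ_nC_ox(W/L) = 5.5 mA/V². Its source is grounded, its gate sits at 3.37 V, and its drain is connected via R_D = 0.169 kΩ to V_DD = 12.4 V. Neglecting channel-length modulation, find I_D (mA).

V_GS = V_G = 3.37 V, so V_ov = 3.37 − 0.887 = 2.48 V.
Assume saturation: I_D = ½ k_n V_ov² = 0.5 × 5.5 × 2.48² = 17 mA, giving V_DS = V_DD − I_D R_D = 12.4 − 17 × 0.169 = 9.53 V.
V_DS = 9.53 V ≥ V_ov = 2.48 V, confirming saturation.

I_D = 17.0 mA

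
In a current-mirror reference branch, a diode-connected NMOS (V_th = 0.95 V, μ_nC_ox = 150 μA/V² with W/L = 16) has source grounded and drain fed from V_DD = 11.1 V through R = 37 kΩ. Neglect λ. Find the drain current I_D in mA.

I_D = 0.262 mA

With gate tied to drain, V_GS = V_DS ≥ V_GS − V_th, so the device is in saturation.
k_n = μ_nC_ox · (W/L) = 2.4 mA/V².
KCL at the drain: ½ k_n (V_GS − V_th)² = (V_DD − V_GS)/R.
Let x = V_GS − 0.95. Then 44.4 x² + x − 10.15 = 0, giving x = 0.467 V (positive root), so V_GS = 1.42 V.
I_D = (V_DD − V_GS)/R = (11.1 − 1.42) / 37 = 0.262 mA.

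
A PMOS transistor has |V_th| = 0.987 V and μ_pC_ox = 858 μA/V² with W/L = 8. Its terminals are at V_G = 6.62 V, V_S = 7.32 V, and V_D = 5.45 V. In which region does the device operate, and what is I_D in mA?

Cutoff; I_D = 0 mA

V_SG = V_S − V_G = 7.32 − 6.62 = 0.7 V; V_SD = V_S − V_D = 7.32 − 5.45 = 1.87 V.
V_SG = 0.7 V < |V_th| = 0.987 V, so the transistor is in cutoff.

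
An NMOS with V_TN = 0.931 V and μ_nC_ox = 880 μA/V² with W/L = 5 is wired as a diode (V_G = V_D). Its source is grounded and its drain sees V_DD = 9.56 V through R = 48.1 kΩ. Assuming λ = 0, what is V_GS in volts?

V_GS = 1.21 V

With gate tied to drain, V_GS = V_DS ≥ V_GS − V_TN, so the device is in saturation.
k_n = μ_nC_ox · (W/L) = 4.4 mA/V².
KCL at the drain: ½ k_n (V_GS − V_TN)² = (V_DD − V_GS)/R.
Let x = V_GS − 0.931. Then 106 x² + x − 8.629 = 0, giving x = 0.281 V (positive root), so V_GS = 1.21 V.
I_D = (V_DD − V_GS)/R = (9.56 − 1.21) / 48.1 = 0.174 mA.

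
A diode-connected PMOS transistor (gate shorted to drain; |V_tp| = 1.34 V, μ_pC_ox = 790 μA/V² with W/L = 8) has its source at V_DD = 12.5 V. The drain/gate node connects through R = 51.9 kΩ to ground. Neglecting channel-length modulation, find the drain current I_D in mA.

With gate tied to drain, V_SG = V_SD ≥ V_SG − |V_tp|, so the device is in saturation.
k_p = μ_pC_ox · (W/L) = 6.32 mA/V².
KCL at the drain: ½ k_p (V_SG − |V_tp|)² = (V_DD − V_SG)/R.
Let x = V_SG − 1.34. Then 164 x² + x − 11.16 = 0, giving x = 0.258 V (positive root), so V_SG = 1.6 V.
I_D = (V_DD − V_SG)/R = (12.5 − 1.6) / 51.9 = 0.21 mA.

I_D = 0.210 mA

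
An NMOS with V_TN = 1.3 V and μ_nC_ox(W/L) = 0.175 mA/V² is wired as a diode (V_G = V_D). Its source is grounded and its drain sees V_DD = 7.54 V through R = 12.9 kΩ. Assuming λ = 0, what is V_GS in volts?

With gate tied to drain, V_GS = V_DS ≥ V_GS − V_TN, so the device is in saturation.
KCL at the drain: ½ k_n (V_GS − V_TN)² = (V_DD − V_GS)/R.
Let x = V_GS − 1.3. Then 1.13 x² + x − 6.24 = 0, giving x = 1.95 V (positive root), so V_GS = 3.25 V.
I_D = (V_DD − V_GS)/R = (7.54 − 3.25) / 12.9 = 0.333 mA.

V_GS = 3.25 V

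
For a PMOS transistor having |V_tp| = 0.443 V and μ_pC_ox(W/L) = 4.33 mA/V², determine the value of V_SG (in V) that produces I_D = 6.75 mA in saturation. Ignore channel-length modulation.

In saturation I_D = ½ k_p (V_SG − |V_tp|)², so V_SG − |V_tp| = √(2 I_D / k_p) = √(2 × 6.75 / 4.33) = 1.77 V.
V_SG = 0.443 + 1.77 = 2.21 V.

V_SG = 2.21 V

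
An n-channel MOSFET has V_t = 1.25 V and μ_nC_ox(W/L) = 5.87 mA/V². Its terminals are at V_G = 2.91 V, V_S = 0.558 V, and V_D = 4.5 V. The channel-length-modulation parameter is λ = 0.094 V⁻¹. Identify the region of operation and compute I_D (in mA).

V_GS = V_G − V_S = 2.91 − 0.558 = 2.35 V; V_DS = V_D − V_S = 4.5 − 0.558 = 3.94 V.
V_ov = V_GS − V_t = 2.35 − 1.25 = 1.1 V.
Since V_DS = 3.94 V ≥ V_ov = 1.1 V, the device is in saturation.
I_D = ½ k_n V_ov² (1 + λ V_DS) = 0.5 × 5.87 × 1.1² × (1 + 0.094 × 3.94) = 4.89 mA.

Saturation; I_D = 4.89 mA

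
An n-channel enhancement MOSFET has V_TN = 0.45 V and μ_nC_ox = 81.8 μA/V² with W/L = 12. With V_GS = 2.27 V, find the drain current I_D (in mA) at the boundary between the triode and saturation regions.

I_D = 1.63 mA

At the boundary V_DS = V_ov = V_GS − V_TN = 2.27 − 0.45 = 1.82 V.
k_n = μ_nC_ox · (W/L) = 0.9816 mA/V².
I_D = ½ k_n V_ov² = 0.5 × 0.9816 × 1.82² = 1.63 mA.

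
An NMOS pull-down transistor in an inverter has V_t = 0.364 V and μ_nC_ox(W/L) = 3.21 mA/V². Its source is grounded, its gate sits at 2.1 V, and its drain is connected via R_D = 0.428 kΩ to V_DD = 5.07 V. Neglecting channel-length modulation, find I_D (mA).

I_D = 4.84 mA

V_GS = V_G = 2.1 V, so V_ov = 2.1 − 0.364 = 1.74 V.
Assume saturation: I_D = ½ k_n V_ov² = 0.5 × 3.21 × 1.74² = 4.84 mA, giving V_DS = V_DD − I_D R_D = 5.07 − 4.84 × 0.428 = 3 V.
V_DS = 3 V ≥ V_ov = 1.74 V, confirming saturation.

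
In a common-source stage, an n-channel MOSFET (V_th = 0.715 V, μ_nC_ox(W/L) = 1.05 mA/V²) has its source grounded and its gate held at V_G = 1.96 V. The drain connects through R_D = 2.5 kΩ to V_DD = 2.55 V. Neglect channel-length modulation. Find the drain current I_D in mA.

V_GS = V_G = 1.96 V, so V_ov = 1.96 − 0.715 = 1.25 V.
Assume saturation: I_D = ½ k_n V_ov² = 0.5 × 1.05 × 1.25² = 0.814 mA, giving V_DS = V_DD − I_D R_D = 2.55 − 0.814 × 2.5 = 0.516 V.
But 0.516 V < V_ov = 1.25 V, so the device is actually in triode.
In triode I_D = k_n[V_ov V_DS − ½ V_DS²] and I_D = (V_DD − V_DS)/R_D. Equating: 1.31 V_DS² − 4.268 V_DS + 2.55 = 0, giving V_DS = 0.789 V (the root below V_ov).
I_D = (2.55 − 0.789) / 2.5 = 0.704 mA.

I_D = 0.704 mA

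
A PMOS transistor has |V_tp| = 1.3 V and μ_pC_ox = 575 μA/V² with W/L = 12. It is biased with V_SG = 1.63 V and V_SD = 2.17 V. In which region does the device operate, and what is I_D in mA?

k_p = μ_pC_ox · (W/L) = 6.9 mA/V².
V_ov = V_SG − |V_tp| = 1.63 − 1.3 = 0.33 V.
Since V_SD = 2.17 V ≥ V_ov = 0.33 V, the device is in saturation.
I_D = ½ k_p V_ov² = 0.5 × 6.9 × 0.33² = 0.376 mA.

Saturation; I_D = 0.376 mA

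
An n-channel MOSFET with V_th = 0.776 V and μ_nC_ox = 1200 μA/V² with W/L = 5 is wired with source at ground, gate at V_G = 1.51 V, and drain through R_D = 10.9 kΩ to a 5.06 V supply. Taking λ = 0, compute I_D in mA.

I_D = 0.454 mA

V_GS = V_G = 1.51 V, so V_ov = 1.51 − 0.776 = 0.734 V.
k_n = μ_nC_ox · (W/L) = 6 mA/V².
Assume saturation: I_D = ½ k_n V_ov² = 0.5 × 6 × 0.734² = 1.62 mA, giving V_DS = V_DD − I_D R_D = 5.06 − 1.62 × 10.9 = -12.6 V.
But -12.6 V < V_ov = 0.734 V, so the device is actually in triode.
In triode I_D = k_n[V_ov V_DS − ½ V_DS²] and I_D = (V_DD − V_DS)/R_D. Equating: 32.7 V_DS² − 49 V_DS + 5.06 = 0, giving V_DS = 0.112 V (the root below V_ov).
I_D = (5.06 − 0.112) / 10.9 = 0.454 mA.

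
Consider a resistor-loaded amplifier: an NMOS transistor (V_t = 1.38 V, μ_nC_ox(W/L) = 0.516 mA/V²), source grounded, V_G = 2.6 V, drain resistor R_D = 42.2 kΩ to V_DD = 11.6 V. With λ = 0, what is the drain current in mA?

V_GS = V_G = 2.6 V, so V_ov = 2.6 − 1.38 = 1.22 V.
Assume saturation: I_D = ½ k_n V_ov² = 0.5 × 0.516 × 1.22² = 0.384 mA, giving V_DS = V_DD − I_D R_D = 11.6 − 0.384 × 42.2 = -4.61 V.
But -4.61 V < V_ov = 1.22 V, so the device is actually in triode.
In triode I_D = k_n[V_ov V_DS − ½ V_DS²] and I_D = (V_DD − V_DS)/R_D. Equating: 10.9 V_DS² − 27.57 V_DS + 11.6 = 0, giving V_DS = 0.533 V (the root below V_ov).
I_D = (11.6 − 0.533) / 42.2 = 0.262 mA.

I_D = 0.262 mA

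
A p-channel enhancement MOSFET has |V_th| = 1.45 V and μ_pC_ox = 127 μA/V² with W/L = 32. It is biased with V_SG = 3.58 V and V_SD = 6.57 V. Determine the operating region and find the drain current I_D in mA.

Saturation; I_D = 9.22 mA

k_p = μ_pC_ox · (W/L) = 4.064 mA/V².
V_ov = V_SG − |V_th| = 3.58 − 1.45 = 2.13 V.
Since V_SD = 6.57 V ≥ V_ov = 2.13 V, the device is in saturation.
I_D = ½ k_p V_ov² = 0.5 × 4.064 × 2.13² = 9.22 mA.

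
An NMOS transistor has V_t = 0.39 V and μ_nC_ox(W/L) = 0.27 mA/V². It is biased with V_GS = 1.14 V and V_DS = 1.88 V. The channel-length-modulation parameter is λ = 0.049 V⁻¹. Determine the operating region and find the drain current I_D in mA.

Saturation; I_D = 0.0829 mA

V_ov = V_GS − V_t = 1.14 − 0.39 = 0.75 V.
Since V_DS = 1.88 V ≥ V_ov = 0.75 V, the device is in saturation.
I_D = ½ k_n V_ov² (1 + λ V_DS) = 0.5 × 0.27 × 0.75² × (1 + 0.049 × 1.88) = 0.0829 mA.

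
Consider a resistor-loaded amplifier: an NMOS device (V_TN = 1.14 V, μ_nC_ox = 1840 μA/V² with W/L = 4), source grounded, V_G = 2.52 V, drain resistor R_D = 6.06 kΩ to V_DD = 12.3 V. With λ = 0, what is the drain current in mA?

I_D = 1.99 mA

V_GS = V_G = 2.52 V, so V_ov = 2.52 − 1.14 = 1.38 V.
k_n = μ_nC_ox · (W/L) = 7.36 mA/V².
Assume saturation: I_D = ½ k_n V_ov² = 0.5 × 7.36 × 1.38² = 7.01 mA, giving V_DS = V_DD − I_D R_D = 12.3 − 7.01 × 6.06 = -30.2 V.
But -30.2 V < V_ov = 1.38 V, so the device is actually in triode.
In triode I_D = k_n[V_ov V_DS − ½ V_DS²] and I_D = (V_DD − V_DS)/R_D. Equating: 22.3 V_DS² − 62.55 V_DS + 12.3 = 0, giving V_DS = 0.213 V (the root below V_ov).
I_D = (12.3 − 0.213) / 6.06 = 1.99 mA.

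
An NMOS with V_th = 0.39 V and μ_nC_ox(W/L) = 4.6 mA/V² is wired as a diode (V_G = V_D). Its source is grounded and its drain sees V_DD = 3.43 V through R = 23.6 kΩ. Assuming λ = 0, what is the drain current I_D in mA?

With gate tied to drain, V_GS = V_DS ≥ V_GS − V_th, so the device is in saturation.
KCL at the drain: ½ k_n (V_GS − V_th)² = (V_DD − V_GS)/R.
Let x = V_GS − 0.39. Then 54.3 x² + x − 3.04 = 0, giving x = 0.228 V (positive root), so V_GS = 0.618 V.
I_D = (V_DD − V_GS)/R = (3.43 − 0.618) / 23.6 = 0.119 mA.

I_D = 0.119 mA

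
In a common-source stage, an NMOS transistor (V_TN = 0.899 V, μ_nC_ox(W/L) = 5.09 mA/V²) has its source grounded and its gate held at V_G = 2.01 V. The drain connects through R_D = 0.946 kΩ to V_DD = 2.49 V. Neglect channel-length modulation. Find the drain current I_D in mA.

V_GS = V_G = 2.01 V, so V_ov = 2.01 − 0.899 = 1.11 V.
Assume saturation: I_D = ½ k_n V_ov² = 0.5 × 5.09 × 1.11² = 3.14 mA, giving V_DS = V_DD − I_D R_D = 2.49 − 3.14 × 0.946 = -0.482 V.
But -0.482 V < V_ov = 1.11 V, so the device is actually in triode.
In triode I_D = k_n[V_ov V_DS − ½ V_DS²] and I_D = (V_DD − V_DS)/R_D. Equating: 2.41 V_DS² − 6.35 V_DS + 2.49 = 0, giving V_DS = 0.479 V (the root below V_ov).
I_D = (2.49 − 0.479) / 0.946 = 2.13 mA.

I_D = 2.13 mA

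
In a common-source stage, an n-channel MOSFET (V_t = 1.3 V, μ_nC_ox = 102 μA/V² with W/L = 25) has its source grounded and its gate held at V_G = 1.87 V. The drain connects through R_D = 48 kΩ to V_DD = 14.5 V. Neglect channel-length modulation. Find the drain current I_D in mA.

V_GS = V_G = 1.87 V, so V_ov = 1.87 − 1.3 = 0.57 V.
k_n = μ_nC_ox · (W/L) = 2.55 mA/V².
Assume saturation: I_D = ½ k_n V_ov² = 0.5 × 2.55 × 0.57² = 0.414 mA, giving V_DS = V_DD − I_D R_D = 14.5 − 0.414 × 48 = -5.38 V.
But -5.38 V < V_ov = 0.57 V, so the device is actually in triode.
In triode I_D = k_n[V_ov V_DS − ½ V_DS²] and I_D = (V_DD − V_DS)/R_D. Equating: 61.2 V_DS² − 70.77 V_DS + 14.5 = 0, giving V_DS = 0.266 V (the root below V_ov).
I_D = (14.5 − 0.266) / 48 = 0.297 mA.

I_D = 0.297 mA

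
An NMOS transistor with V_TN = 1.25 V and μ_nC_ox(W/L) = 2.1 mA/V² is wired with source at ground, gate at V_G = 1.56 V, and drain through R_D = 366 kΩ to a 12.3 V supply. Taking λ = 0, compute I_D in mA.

I_D = 0.0335 mA

V_GS = V_G = 1.56 V, so V_ov = 1.56 − 1.25 = 0.31 V.
Assume saturation: I_D = ½ k_n V_ov² = 0.5 × 2.1 × 0.31² = 0.101 mA, giving V_DS = V_DD − I_D R_D = 12.3 − 0.101 × 366 = -24.6 V.
But -24.6 V < V_ov = 0.31 V, so the device is actually in triode.
In triode I_D = k_n[V_ov V_DS − ½ V_DS²] and I_D = (V_DD − V_DS)/R_D. Equating: 384 V_DS² − 239.3 V_DS + 12.3 = 0, giving V_DS = 0.0565 V (the root below V_ov).
I_D = (12.3 − 0.0565) / 366 = 0.0335 mA.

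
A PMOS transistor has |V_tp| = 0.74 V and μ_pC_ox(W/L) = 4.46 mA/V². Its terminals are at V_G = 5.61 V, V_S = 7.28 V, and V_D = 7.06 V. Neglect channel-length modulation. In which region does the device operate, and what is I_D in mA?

V_SG = V_S − V_G = 7.28 − 5.61 = 1.67 V; V_SD = V_S − V_D = 7.28 − 7.06 = 0.22 V.
V_ov = V_SG − |V_tp| = 1.67 − 0.74 = 0.93 V.
Since V_SD = 0.22 V < V_ov = 0.93 V, the device is in the triode region.
I_D = k_p [V_ov · V_SD − ½ V_SD²] = 4.46 × [0.93 × 0.22 − 0.5 × 0.22²] = 0.805 mA.

Triode; I_D = 0.805 mA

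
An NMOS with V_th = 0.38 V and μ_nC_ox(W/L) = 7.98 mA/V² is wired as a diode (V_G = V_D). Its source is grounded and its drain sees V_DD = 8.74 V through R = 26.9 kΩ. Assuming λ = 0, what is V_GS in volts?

V_GS = 0.654 V

With gate tied to drain, V_GS = V_DS ≥ V_GS − V_th, so the device is in saturation.
KCL at the drain: ½ k_n (V_GS − V_th)² = (V_DD − V_GS)/R.
Let x = V_GS − 0.38. Then 107 x² + x − 8.36 = 0, giving x = 0.274 V (positive root), so V_GS = 0.654 V.
I_D = (V_DD − V_GS)/R = (8.74 − 0.654) / 26.9 = 0.301 mA.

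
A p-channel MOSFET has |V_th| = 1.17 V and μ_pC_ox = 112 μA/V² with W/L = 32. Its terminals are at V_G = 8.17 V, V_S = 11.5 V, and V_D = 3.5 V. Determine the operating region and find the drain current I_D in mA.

V_SG = V_S − V_G = 11.5 − 8.17 = 3.33 V; V_SD = V_S − V_D = 11.5 − 3.5 = 8 V.
k_p = μ_pC_ox · (W/L) = 3.584 mA/V².
V_ov = V_SG − |V_th| = 3.33 − 1.17 = 2.16 V.
Since V_SD = 8 V ≥ V_ov = 2.16 V, the device is in saturation.
I_D = ½ k_p V_ov² = 0.5 × 3.584 × 2.16² = 8.36 mA.

Saturation; I_D = 8.36 mA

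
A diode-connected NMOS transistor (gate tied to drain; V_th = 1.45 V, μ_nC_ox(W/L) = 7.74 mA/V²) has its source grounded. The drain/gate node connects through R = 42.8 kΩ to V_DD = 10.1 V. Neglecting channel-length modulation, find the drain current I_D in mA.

With gate tied to drain, V_GS = V_DS ≥ V_GS − V_th, so the device is in saturation.
KCL at the drain: ½ k_n (V_GS − V_th)² = (V_DD − V_GS)/R.
Let x = V_GS − 1.45. Then 166 x² + x − 8.65 = 0, giving x = 0.226 V (positive root), so V_GS = 1.68 V.
I_D = (V_DD − V_GS)/R = (10.1 − 1.68) / 42.8 = 0.197 mA.

I_D = 0.197 mA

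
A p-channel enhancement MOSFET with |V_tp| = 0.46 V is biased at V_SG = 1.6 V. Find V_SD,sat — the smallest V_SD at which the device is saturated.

V_SD,sat = 1.14 V

The boundary between triode and saturation is V_SD = V_SG − |V_tp| = V_ov.
V_ov = 1.6 − 0.46 = 1.14 V.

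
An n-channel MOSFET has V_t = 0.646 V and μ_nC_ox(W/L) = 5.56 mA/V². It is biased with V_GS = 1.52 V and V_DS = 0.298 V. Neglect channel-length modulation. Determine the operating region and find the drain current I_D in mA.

Triode; I_D = 1.20 mA

V_ov = V_GS − V_t = 1.52 − 0.646 = 0.874 V.
Since V_DS = 0.298 V < V_ov = 0.874 V, the device is in the triode region.
I_D = k_n [V_ov · V_DS − ½ V_DS²] = 5.56 × [0.874 × 0.298 − 0.5 × 0.298²] = 1.2 mA.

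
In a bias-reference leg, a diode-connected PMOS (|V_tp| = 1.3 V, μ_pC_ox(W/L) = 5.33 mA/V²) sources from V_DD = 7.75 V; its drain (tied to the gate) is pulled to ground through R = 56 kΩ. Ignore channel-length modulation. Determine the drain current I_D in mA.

I_D = 0.112 mA

With gate tied to drain, V_SG = V_SD ≥ V_SG − |V_tp|, so the device is in saturation.
KCL at the drain: ½ k_p (V_SG − |V_tp|)² = (V_DD − V_SG)/R.
Let x = V_SG − 1.3. Then 149 x² + x − 6.45 = 0, giving x = 0.205 V (positive root), so V_SG = 1.5 V.
I_D = (V_DD − V_SG)/R = (7.75 − 1.5) / 56 = 0.112 mA.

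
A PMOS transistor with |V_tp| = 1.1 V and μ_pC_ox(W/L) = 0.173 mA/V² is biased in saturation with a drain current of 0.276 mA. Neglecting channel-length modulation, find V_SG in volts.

V_SG = 2.89 V

In saturation I_D = ½ k_p (V_SG − |V_tp|)², so V_SG − |V_tp| = √(2 I_D / k_p) = √(2 × 0.276 / 0.173) = 1.79 V.
V_SG = 1.1 + 1.79 = 2.89 V.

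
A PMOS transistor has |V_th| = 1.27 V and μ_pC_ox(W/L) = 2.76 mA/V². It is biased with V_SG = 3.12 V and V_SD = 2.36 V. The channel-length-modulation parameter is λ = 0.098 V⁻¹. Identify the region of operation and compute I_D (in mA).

Saturation; I_D = 5.82 mA

V_ov = V_SG − |V_th| = 3.12 − 1.27 = 1.85 V.
Since V_SD = 2.36 V ≥ V_ov = 1.85 V, the device is in saturation.
I_D = ½ k_p V_ov² (1 + λ V_SD) = 0.5 × 2.76 × 1.85² × (1 + 0.098 × 2.36) = 5.82 mA.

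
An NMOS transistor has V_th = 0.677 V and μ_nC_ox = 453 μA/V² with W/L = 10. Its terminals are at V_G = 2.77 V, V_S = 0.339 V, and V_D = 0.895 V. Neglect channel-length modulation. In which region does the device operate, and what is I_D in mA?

Triode; I_D = 3.72 mA

V_GS = V_G − V_S = 2.77 − 0.339 = 2.43 V; V_DS = V_D − V_S = 0.895 − 0.339 = 0.556 V.
k_n = μ_nC_ox · (W/L) = 4.53 mA/V².
V_ov = V_GS − V_th = 2.43 − 0.677 = 1.75 V.
Since V_DS = 0.556 V < V_ov = 1.75 V, the device is in the triode region.
I_D = k_n [V_ov · V_DS − ½ V_DS²] = 4.53 × [1.75 × 0.556 − 0.5 × 0.556²] = 3.72 mA.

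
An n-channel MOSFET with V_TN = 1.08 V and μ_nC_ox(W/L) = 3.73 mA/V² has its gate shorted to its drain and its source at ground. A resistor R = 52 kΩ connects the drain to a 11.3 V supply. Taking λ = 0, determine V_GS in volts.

V_GS = 1.40 V

With gate tied to drain, V_GS = V_DS ≥ V_GS − V_TN, so the device is in saturation.
KCL at the drain: ½ k_n (V_GS − V_TN)² = (V_DD − V_GS)/R.
Let x = V_GS − 1.08. Then 97 x² + x − 10.22 = 0, giving x = 0.32 V (positive root), so V_GS = 1.4 V.
I_D = (V_DD − V_GS)/R = (11.3 − 1.4) / 52 = 0.19 mA.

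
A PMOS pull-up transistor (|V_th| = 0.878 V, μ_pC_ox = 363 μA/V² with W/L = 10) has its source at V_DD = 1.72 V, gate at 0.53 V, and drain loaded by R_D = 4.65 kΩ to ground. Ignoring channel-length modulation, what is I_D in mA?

I_D = 0.177 mA

V_SG = V_DD − V_G = 1.72 − 0.53 = 1.19 V, so V_ov = 1.19 − 0.878 = 0.312 V.
k_p = μ_pC_ox · (W/L) = 3.63 mA/V².
Assume saturation: I_D = ½ k_p V_ov² = 0.5 × 3.63 × 0.312² = 0.177 mA, giving V_SD = V_DD − I_D R_D = 1.72 − 0.177 × 4.65 = 0.898 V.
V_SD = 0.898 V ≥ V_ov = 0.312 V, confirming saturation.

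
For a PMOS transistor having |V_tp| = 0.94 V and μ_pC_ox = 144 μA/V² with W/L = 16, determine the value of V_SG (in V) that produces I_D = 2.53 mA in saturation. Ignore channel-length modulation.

V_SG = 2.42 V

k_p = μ_pC_ox · (W/L) = 2.304 mA/V².
In saturation I_D = ½ k_p (V_SG − |V_tp|)², so V_SG − |V_tp| = √(2 I_D / k_p) = √(2 × 2.53 / 2.304) = 1.48 V.
V_SG = 0.94 + 1.48 = 2.42 V.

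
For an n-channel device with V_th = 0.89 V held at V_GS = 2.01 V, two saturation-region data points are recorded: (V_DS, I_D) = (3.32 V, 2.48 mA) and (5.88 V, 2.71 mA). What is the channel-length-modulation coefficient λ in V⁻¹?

λ = 0.0412 V⁻¹

With V_GS fixed, I_D ∝ (1 + λ V_DS) in saturation, so I_D2/I_D1 = (1 + λ V_DS2)/(1 + λ V_DS1).
2.71/2.48 = 1.093 = (1 + 5.88 λ)/(1 + 3.32 λ).
Solving: λ (I_D1 V_DS2 − I_D2 V_DS1) = I_D2 − I_D1, so λ = (2.71 − 2.48) / (2.48 × 5.88 − 2.71 × 3.32) = 0.23 / 5.59 = 0.0412 V⁻¹.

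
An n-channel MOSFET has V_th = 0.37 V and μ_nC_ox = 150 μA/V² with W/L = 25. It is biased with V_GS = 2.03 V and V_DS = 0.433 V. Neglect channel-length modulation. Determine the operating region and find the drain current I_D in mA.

Triode; I_D = 2.34 mA

k_n = μ_nC_ox · (W/L) = 3.75 mA/V².
V_ov = V_GS − V_th = 2.03 − 0.37 = 1.66 V.
Since V_DS = 0.433 V < V_ov = 1.66 V, the device is in the triode region.
I_D = k_n [V_ov · V_DS − ½ V_DS²] = 3.75 × [1.66 × 0.433 − 0.5 × 0.433²] = 2.34 mA.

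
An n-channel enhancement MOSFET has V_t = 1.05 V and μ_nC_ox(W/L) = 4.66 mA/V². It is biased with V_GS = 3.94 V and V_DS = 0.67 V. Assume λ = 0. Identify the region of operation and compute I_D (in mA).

V_ov = V_GS − V_t = 3.94 − 1.05 = 2.89 V.
Since V_DS = 0.67 V < V_ov = 2.89 V, the device is in the triode region.
I_D = k_n [V_ov · V_DS − ½ V_DS²] = 4.66 × [2.89 × 0.67 − 0.5 × 0.67²] = 7.98 mA.

Triode; I_D = 7.98 mA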